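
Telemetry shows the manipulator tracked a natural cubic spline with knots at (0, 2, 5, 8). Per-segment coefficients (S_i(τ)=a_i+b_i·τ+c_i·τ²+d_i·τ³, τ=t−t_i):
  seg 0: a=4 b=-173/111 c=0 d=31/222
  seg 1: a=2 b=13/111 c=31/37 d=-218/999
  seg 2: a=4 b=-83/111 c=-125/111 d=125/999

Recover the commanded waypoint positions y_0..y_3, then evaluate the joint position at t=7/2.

y_0=4 y_1=2 y_2=4 y_3=-5
S(7/2) = 123/37

y_0 = S_0(0) = a_0 = 4
y_1 = S_1(0) = a_1 = 2
y_2 = S_2(0) = a_2 = 4
y_3 = S_2(3) = -5
t_q=7/2 is in segment 1 (τ=3/2); S_1(τ)=123/37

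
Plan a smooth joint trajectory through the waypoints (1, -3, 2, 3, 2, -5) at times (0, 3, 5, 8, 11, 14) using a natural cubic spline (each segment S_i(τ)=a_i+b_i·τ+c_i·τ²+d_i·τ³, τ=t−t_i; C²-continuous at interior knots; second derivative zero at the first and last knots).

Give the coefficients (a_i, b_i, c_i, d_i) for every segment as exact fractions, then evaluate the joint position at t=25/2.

  seg 0: a=1 b=-1769/660 c=0 d=889/5940
  seg 1: a=-3 b=449/330 c=889/660 d=-171/440
  seg 2: a=2 b=344/165 c=-65/66 d=397/2970
  seg 3: a=3 b=-71/330 c=12/55 d=-17/198
  seg 4: a=2 b=-202/165 c=-61/110 d=61/990
S(25/2) = -771/880

Δ: Δ0=-4/3, Δ1=5/2, Δ2=1/3, Δ3=-1/3, Δ4=-7/3
row 1: diag=10, rhs=23; c'=1/5, d'=23/10
row 2: denom=10−2·1/5=48/5; d'=(-13−2·23/10)/(48/5)=-11/6
row 3: denom=12−3·5/16=177/16; d'=(-4−3·-11/6)/(177/16)=8/59
row 4: denom=12−3·16/59=660/59; d'=(-12−3·8/59)/(660/59)=-61/55
back: M4=-61/55
back: M3=8/59−16/59·-61/55=24/55
back: M2=-11/6−5/16·24/55=-65/33
back: M1=23/10−1/5·-65/33=889/330
M: M0=0, M1=889/330, M2=-65/33, M3=24/55, M4=-61/55, M5=0
seg 0: a=1, c=M0/2=0, d=(M1−M0)/(6·3)=889/5940, b=Δ0−h0·(2M0+M1)/6=-1769/660
seg 1: a=-3, c=M1/2=889/660, d=(M2−M1)/(6·2)=-171/440, b=Δ1−h1·(2M1+M2)/6=449/330
seg 2: a=2, c=M2/2=-65/66, d=(M3−M2)/(6·3)=397/2970, b=Δ2−h2·(2M2+M3)/6=344/165
seg 3: a=3, c=M3/2=12/55, d=(M4−M3)/(6·3)=-17/198, b=Δ3−h3·(2M3+M4)/6=-71/330
seg 4: a=2, c=M4/2=-61/110, d=(M5−M4)/(6·3)=61/990, b=Δ4−h4·(2M4+M5)/6=-202/165
t_q=25/2 → seg 4, τ=3/2; S=2+-202/165·τ+-61/110·τ²+61/990·τ³=-771/880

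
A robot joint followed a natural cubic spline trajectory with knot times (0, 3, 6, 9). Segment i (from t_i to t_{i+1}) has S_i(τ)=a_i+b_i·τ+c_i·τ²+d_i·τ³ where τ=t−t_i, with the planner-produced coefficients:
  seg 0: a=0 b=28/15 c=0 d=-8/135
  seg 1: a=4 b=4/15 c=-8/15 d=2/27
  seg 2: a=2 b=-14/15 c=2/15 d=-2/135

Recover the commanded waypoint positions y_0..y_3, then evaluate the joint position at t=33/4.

y_0 = S_0(0) = a_0 = 0
y_1 = S_1(0) = a_1 = 4
y_2 = S_2(0) = a_2 = 2
y_3 = S_2(3) = 0
t_q=33/4 is in segment 2 (τ=9/4); S_2(τ)=13/32

y_0=0 y_1=4 y_2=2 y_3=0
S(33/4) = 13/32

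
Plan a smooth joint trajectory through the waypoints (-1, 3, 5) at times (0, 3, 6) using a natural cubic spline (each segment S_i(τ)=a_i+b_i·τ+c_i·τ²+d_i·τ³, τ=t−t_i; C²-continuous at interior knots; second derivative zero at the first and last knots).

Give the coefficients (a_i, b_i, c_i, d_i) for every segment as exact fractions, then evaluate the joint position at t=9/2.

Δ: Δ0=4/3, Δ1=2/3
row 1: diag=12, rhs=-4; c'=1/4, d'=-1/3
back: M1=-1/3
M: M0=0, M1=-1/3, M2=0
seg 0: a=-1, c=M0/2=0, d=(M1−M0)/(6·3)=-1/54, b=Δ0−h0·(2M0+M1)/6=3/2
seg 1: a=3, c=M1/2=-1/6, d=(M2−M1)/(6·3)=1/54, b=Δ1−h1·(2M1+M2)/6=1
t_q=9/2 → seg 1, τ=3/2; S=3+1·τ+-1/6·τ²+1/54·τ³=67/16

  seg 0: a=-1 b=3/2 c=0 d=-1/54
  seg 1: a=3 b=1 c=-1/6 d=1/54
S(9/2) = 67/16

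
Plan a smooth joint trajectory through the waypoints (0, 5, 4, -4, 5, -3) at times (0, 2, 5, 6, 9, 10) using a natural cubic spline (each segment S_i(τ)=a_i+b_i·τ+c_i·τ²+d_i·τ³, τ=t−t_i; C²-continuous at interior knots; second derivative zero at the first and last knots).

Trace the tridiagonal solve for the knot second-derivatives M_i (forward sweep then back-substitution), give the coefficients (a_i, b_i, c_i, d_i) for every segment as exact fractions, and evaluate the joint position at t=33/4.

  seg 0: a=0 b=17509/7650 c=0 d=202/3825
  seg 1: a=5 b=22357/7650 c=404/1275 d=-32179/68850
  seg 2: a=4 b=-1754/225 c=-5951/1530 d=9397/2550
  seg 3: a=-4 b=-34573/7650 c=27409/3825 d=-106931/68850
  seg 4: a=5 b=-13229/3825 c=-17371/2550 d=17371/7650
S(33/4) = 240301/54400

Δ: Δ0=5/2, Δ1=-1/3, Δ2=-8, Δ3=3, Δ4=-8
row 1: diag=10, rhs=-17; c'=3/10, d'=-17/10
row 2: denom=8−3·3/10=71/10; d'=(-46−3·-17/10)/(71/10)=-409/71
row 3: denom=8−1·10/71=558/71; d'=(66−1·-409/71)/(558/71)=5095/558
row 4: denom=8−3·71/186=425/62; d'=(-66−3·5095/558)/(425/62)=-17371/1275
back: M4=-17371/1275
back: M3=5095/558−71/186·-17371/1275=54818/3825
back: M2=-409/71−10/71·54818/3825=-5951/765
back: M1=-17/10−3/10·-5951/765=808/1275
M: M0=0, M1=808/1275, M2=-5951/765, M3=54818/3825, M4=-17371/1275, M5=0
seg 0: a=0, c=M0/2=0, d=(M1−M0)/(6·2)=202/3825, b=Δ0−h0·(2M0+M1)/6=17509/7650
seg 1: a=5, c=M1/2=404/1275, d=(M2−M1)/(6·3)=-32179/68850, b=Δ1−h1·(2M1+M2)/6=22357/7650
seg 2: a=4, c=M2/2=-5951/1530, d=(M3−M2)/(6·1)=9397/2550, b=Δ2−h2·(2M2+M3)/6=-1754/225
seg 3: a=-4, c=M3/2=27409/3825, d=(M4−M3)/(6·3)=-106931/68850, b=Δ3−h3·(2M3+M4)/6=-34573/7650
seg 4: a=5, c=M4/2=-17371/2550, d=(M5−M4)/(6·1)=17371/7650, b=Δ4−h4·(2M4+M5)/6=-13229/3825
t_q=33/4 → seg 3, τ=9/4; S=-4+-34573/7650·τ+27409/3825·τ²+-106931/68850·τ³=240301/54400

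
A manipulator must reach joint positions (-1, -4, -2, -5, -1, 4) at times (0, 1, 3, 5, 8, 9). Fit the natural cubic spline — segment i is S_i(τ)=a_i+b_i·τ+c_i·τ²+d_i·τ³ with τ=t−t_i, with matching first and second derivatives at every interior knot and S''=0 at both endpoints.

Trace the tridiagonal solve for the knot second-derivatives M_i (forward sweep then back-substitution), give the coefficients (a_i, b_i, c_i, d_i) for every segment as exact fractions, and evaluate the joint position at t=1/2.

Δ: Δ0=-3, Δ1=1, Δ2=-3/2, Δ3=4/3, Δ4=5
row 1: diag=6, rhs=24; c'=1/3, d'=4
row 2: denom=8−2·1/3=22/3; d'=(-15−2·4)/(22/3)=-69/22
row 3: denom=10−2·3/11=104/11; d'=(17−2·-69/22)/(104/11)=32/13
row 4: denom=8−3·33/104=733/104; d'=(22−3·32/13)/(733/104)=1520/733
back: M4=1520/733
back: M3=32/13−33/104·1520/733=1322/733
back: M2=-69/22−3/11·1322/733=-5319/1466
back: M1=4−1/3·-5319/1466=7637/1466
M: M0=0, M1=7637/1466, M2=-5319/1466, M3=1322/733, M4=1520/733, M5=0
seg 0: a=-1, c=M0/2=0, d=(M1−M0)/(6·1)=7637/8796, b=Δ0−h0·(2M0+M1)/6=-34025/8796
seg 1: a=-4, c=M1/2=7637/2932, d=(M2−M1)/(6·2)=-3239/4398, b=Δ1−h1·(2M1+M2)/6=-5557/4398
seg 2: a=-2, c=M2/2=-5319/2932, d=(M3−M2)/(6·2)=7963/17592, b=Δ2−h2·(2M2+M3)/6=1397/4398
seg 3: a=-5, c=M3/2=661/733, d=(M4−M3)/(6·3)=11/733, b=Δ3−h3·(2M3+M4)/6=-3314/2199
seg 4: a=-1, c=M4/2=760/733, d=(M5−M4)/(6·1)=-760/2199, b=Δ4−h4·(2M4+M5)/6=9475/2199
t_q=1/2 → seg 0, τ=1/2; S=-1+-34025/8796·τ+0·τ²+7637/8796·τ³=-66277/23456

  seg 0: a=-1 b=-34025/8796 c=0 d=7637/8796
  seg 1: a=-4 b=-5557/4398 c=7637/2932 d=-3239/4398
  seg 2: a=-2 b=1397/4398 c=-5319/2932 d=7963/17592
  seg 3: a=-5 b=-3314/2199 c=661/733 d=11/733
  seg 4: a=-1 b=9475/2199 c=760/733 d=-760/2199
S(1/2) = -66277/23456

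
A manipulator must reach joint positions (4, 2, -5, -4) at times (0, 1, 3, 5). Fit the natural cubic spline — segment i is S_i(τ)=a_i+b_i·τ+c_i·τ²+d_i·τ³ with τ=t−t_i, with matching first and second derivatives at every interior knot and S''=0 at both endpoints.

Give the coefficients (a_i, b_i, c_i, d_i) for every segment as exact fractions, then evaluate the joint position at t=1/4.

  seg 0: a=4 b=-17/11 c=0 d=-5/11
  seg 1: a=2 b=-32/11 c=-15/11 d=47/88
  seg 2: a=-5 b=-43/22 c=81/44 d=-27/88
S(1/4) = 2539/704

Δ: Δ0=-2, Δ1=-7/2, Δ2=1/2
row 1: diag=6, rhs=-9; c'=1/3, d'=-3/2
row 2: denom=8−2·1/3=22/3; d'=(24−2·-3/2)/(22/3)=81/22
back: M2=81/22
back: M1=-3/2−1/3·81/22=-30/11
M: M0=0, M1=-30/11, M2=81/22, M3=0
seg 0: a=4, c=M0/2=0, d=(M1−M0)/(6·1)=-5/11, b=Δ0−h0·(2M0+M1)/6=-17/11
seg 1: a=2, c=M1/2=-15/11, d=(M2−M1)/(6·2)=47/88, b=Δ1−h1·(2M1+M2)/6=-32/11
seg 2: a=-5, c=M2/2=81/44, d=(M3−M2)/(6·2)=-27/88, b=Δ2−h2·(2M2+M3)/6=-43/22
t_q=1/4 → seg 0, τ=1/4; S=4+-17/11·τ+0·τ²+-5/11·τ³=2539/704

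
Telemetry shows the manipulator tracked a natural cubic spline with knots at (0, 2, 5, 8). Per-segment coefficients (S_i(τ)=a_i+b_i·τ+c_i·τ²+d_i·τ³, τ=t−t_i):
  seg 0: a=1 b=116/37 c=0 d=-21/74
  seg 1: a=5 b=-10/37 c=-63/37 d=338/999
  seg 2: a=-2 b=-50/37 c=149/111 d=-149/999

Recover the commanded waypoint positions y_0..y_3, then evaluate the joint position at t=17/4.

y_0=1 y_1=5 y_2=-2 y_3=2
S(17/4) = -443/1184

y_0 = S_0(0) = a_0 = 1
y_1 = S_1(0) = a_1 = 5
y_2 = S_2(0) = a_2 = -2
y_3 = S_2(3) = 2
t_q=17/4 is in segment 1 (τ=9/4); S_1(τ)=-443/1184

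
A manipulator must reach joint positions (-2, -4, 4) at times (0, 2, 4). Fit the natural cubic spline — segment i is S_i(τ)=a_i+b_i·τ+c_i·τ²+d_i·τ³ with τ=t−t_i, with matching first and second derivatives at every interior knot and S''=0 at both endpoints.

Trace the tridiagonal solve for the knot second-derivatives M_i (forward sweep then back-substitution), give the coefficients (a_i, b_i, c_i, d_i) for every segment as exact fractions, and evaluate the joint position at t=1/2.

Δ: Δ0=-1, Δ1=4
row 1: diag=8, rhs=30; c'=1/4, d'=15/4
back: M1=15/4
M: M0=0, M1=15/4, M2=0
seg 0: a=-2, c=M0/2=0, d=(M1−M0)/(6·2)=5/16, b=Δ0−h0·(2M0+M1)/6=-9/4
seg 1: a=-4, c=M1/2=15/8, d=(M2−M1)/(6·2)=-5/16, b=Δ1−h1·(2M1+M2)/6=3/2
t_q=1/2 → seg 0, τ=1/2; S=-2+-9/4·τ+0·τ²+5/16·τ³=-395/128

  seg 0: a=-2 b=-9/4 c=0 d=5/16
  seg 1: a=-4 b=3/2 c=15/8 d=-5/16
S(1/2) = -395/128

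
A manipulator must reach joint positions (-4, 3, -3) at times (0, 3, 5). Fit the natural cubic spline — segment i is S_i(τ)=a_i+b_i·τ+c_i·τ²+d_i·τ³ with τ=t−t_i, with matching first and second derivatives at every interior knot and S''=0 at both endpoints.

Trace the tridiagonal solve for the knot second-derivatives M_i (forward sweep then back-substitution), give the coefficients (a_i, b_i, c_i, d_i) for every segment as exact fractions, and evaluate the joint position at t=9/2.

  seg 0: a=-4 b=59/15 c=0 d=-8/45
  seg 1: a=3 b=-13/15 c=-8/5 d=4/15
S(9/2) = -1

Δ: Δ0=7/3, Δ1=-3
row 1: diag=10, rhs=-32; c'=1/5, d'=-16/5
back: M1=-16/5
M: M0=0, M1=-16/5, M2=0
seg 0: a=-4, c=M0/2=0, d=(M1−M0)/(6·3)=-8/45, b=Δ0−h0·(2M0+M1)/6=59/15
seg 1: a=3, c=M1/2=-8/5, d=(M2−M1)/(6·2)=4/15, b=Δ1−h1·(2M1+M2)/6=-13/15
t_q=9/2 → seg 1, τ=3/2; S=3+-13/15·τ+-8/5·τ²+4/15·τ³=-1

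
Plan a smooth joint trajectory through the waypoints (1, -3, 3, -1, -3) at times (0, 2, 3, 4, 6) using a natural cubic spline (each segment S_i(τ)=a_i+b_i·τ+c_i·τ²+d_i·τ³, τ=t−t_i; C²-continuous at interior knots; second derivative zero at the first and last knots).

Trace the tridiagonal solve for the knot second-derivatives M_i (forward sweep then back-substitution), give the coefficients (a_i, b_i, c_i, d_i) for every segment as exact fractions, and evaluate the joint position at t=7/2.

  seg 0: a=1 b=-379/66 c=0 d=247/264
  seg 1: a=-3 b=181/33 c=247/44 d=-673/132
  seg 2: a=3 b=17/12 c=-213/22 d=563/132
  seg 3: a=-1 b=-170/33 c=137/44 d=-137/264
S(7/2) = 641/352

Δ: Δ0=-2, Δ1=6, Δ2=-4, Δ3=-1
row 1: diag=6, rhs=48; c'=1/6, d'=8
row 2: denom=4−1·1/6=23/6; d'=(-60−1·8)/(23/6)=-408/23
row 3: denom=6−1·6/23=132/23; d'=(18−1·-408/23)/(132/23)=137/22
back: M3=137/22
back: M2=-408/23−6/23·137/22=-213/11
back: M1=8−1/6·-213/11=247/22
M: M0=0, M1=247/22, M2=-213/11, M3=137/22, M4=0
seg 0: a=1, c=M0/2=0, d=(M1−M0)/(6·2)=247/264, b=Δ0−h0·(2M0+M1)/6=-379/66
seg 1: a=-3, c=M1/2=247/44, d=(M2−M1)/(6·1)=-673/132, b=Δ1−h1·(2M1+M2)/6=181/33
seg 2: a=3, c=M2/2=-213/22, d=(M3−M2)/(6·1)=563/132, b=Δ2−h2·(2M2+M3)/6=17/12
seg 3: a=-1, c=M3/2=137/44, d=(M4−M3)/(6·2)=-137/264, b=Δ3−h3·(2M3+M4)/6=-170/33
t_q=7/2 → seg 2, τ=1/2; S=3+17/12·τ+-213/22·τ²+563/132·τ³=641/352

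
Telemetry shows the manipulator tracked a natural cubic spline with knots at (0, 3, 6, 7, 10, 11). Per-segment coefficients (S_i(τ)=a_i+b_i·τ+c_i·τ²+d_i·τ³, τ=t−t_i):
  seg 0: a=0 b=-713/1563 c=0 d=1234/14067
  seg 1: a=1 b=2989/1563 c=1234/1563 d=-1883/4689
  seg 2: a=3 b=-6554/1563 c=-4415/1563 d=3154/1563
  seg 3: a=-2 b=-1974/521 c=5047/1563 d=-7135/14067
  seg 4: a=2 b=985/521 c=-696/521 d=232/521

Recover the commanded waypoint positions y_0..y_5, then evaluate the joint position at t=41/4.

y_0=0 y_1=1 y_2=3 y_3=-2 y_4=2 y_5=3
S(41/4) = 9987/4168

y_0 = S_0(0) = a_0 = 0
y_1 = S_1(0) = a_1 = 1
y_2 = S_2(0) = a_2 = 3
y_3 = S_3(0) = a_3 = -2
y_4 = S_4(0) = a_4 = 2
y_5 = S_4(1) = 3
t_q=41/4 is in segment 4 (τ=1/4); S_4(τ)=9987/4168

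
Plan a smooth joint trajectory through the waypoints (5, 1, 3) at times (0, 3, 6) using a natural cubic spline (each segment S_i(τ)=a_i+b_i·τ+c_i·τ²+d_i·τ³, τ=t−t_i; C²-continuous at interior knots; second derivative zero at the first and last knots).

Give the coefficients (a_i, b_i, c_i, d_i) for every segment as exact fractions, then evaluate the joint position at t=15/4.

Δ: Δ0=-4/3, Δ1=2/3
row 1: diag=12, rhs=12; c'=1/4, d'=1
back: M1=1
M: M0=0, M1=1, M2=0
seg 0: a=5, c=M0/2=0, d=(M1−M0)/(6·3)=1/18, b=Δ0−h0·(2M0+M1)/6=-11/6
seg 1: a=1, c=M1/2=1/2, d=(M2−M1)/(6·3)=-1/18, b=Δ1−h1·(2M1+M2)/6=-1/3
t_q=15/4 → seg 1, τ=3/4; S=1+-1/3·τ+1/2·τ²+-1/18·τ³=129/128

  seg 0: a=5 b=-11/6 c=0 d=1/18
  seg 1: a=1 b=-1/3 c=1/2 d=-1/18
S(15/4) = 129/128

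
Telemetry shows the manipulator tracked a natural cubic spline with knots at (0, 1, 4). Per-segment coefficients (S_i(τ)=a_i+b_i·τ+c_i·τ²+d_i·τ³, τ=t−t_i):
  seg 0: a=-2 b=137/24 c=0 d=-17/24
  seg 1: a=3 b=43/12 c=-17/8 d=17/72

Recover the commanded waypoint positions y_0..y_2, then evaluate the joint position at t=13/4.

y_0=-2 y_1=3 y_2=1
S(13/4) = 1533/512

y_0 = S_0(0) = a_0 = -2
y_1 = S_1(0) = a_1 = 3
y_2 = S_1(3) = 1
t_q=13/4 is in segment 1 (τ=9/4); S_1(τ)=1533/512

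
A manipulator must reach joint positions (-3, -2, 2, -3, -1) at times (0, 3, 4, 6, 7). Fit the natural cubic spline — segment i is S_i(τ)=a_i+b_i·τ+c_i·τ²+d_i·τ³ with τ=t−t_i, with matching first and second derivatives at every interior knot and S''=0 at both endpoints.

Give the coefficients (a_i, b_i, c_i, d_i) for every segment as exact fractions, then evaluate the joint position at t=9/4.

Δ: Δ0=1/3, Δ1=4, Δ2=-5/2, Δ3=2
row 1: diag=8, rhs=22; c'=1/8, d'=11/4
row 2: denom=6−1·1/8=47/8; d'=(-39−1·11/4)/(47/8)=-334/47
row 3: denom=6−2·16/47=250/47; d'=(27−2·-334/47)/(250/47)=1937/250
back: M3=1937/250
back: M2=-334/47−16/47·1937/250=-1218/125
back: M1=11/4−1/8·-1218/125=496/125
M: M0=0, M1=496/125, M2=-1218/125, M3=1937/250, M4=0
seg 0: a=-3, c=M0/2=0, d=(M1−M0)/(6·3)=248/1125, b=Δ0−h0·(2M0+M1)/6=-619/375
seg 1: a=-2, c=M1/2=248/125, d=(M2−M1)/(6·1)=-857/375, b=Δ1−h1·(2M1+M2)/6=1613/375
seg 2: a=2, c=M2/2=-609/125, d=(M3−M2)/(6·2)=4373/3000, b=Δ2−h2·(2M2+M3)/6=106/75
seg 3: a=-3, c=M3/2=1937/500, d=(M4−M3)/(6·1)=-1937/1500, b=Δ3−h3·(2M3+M4)/6=-437/750
t_q=9/4 → seg 0, τ=9/4; S=-3+-619/375·τ+0·τ²+248/1125·τ³=-4203/1000

  seg 0: a=-3 b=-619/375 c=0 d=248/1125
  seg 1: a=-2 b=1613/375 c=248/125 d=-857/375
  seg 2: a=2 b=106/75 c=-609/125 d=4373/3000
  seg 3: a=-3 b=-437/750 c=1937/500 d=-1937/1500
S(9/4) = -4203/1000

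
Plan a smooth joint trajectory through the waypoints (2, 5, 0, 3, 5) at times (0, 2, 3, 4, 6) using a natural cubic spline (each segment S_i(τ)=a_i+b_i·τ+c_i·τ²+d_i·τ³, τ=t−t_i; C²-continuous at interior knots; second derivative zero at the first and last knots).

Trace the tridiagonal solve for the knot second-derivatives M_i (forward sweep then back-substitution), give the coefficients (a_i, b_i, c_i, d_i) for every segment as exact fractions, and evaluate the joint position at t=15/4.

Δ: Δ0=3/2, Δ1=-5, Δ2=3, Δ3=1
row 1: diag=6, rhs=-39; c'=1/6, d'=-13/2
row 2: denom=4−1·1/6=23/6; d'=(48−1·-13/2)/(23/6)=327/23
row 3: denom=6−1·6/23=132/23; d'=(-12−1·327/23)/(132/23)=-201/44
back: M3=-201/44
back: M2=327/23−6/23·-201/44=339/22
back: M1=-13/2−1/6·339/22=-399/44
M: M0=0, M1=-399/44, M2=339/22, M3=-201/44, M4=0
seg 0: a=2, c=M0/2=0, d=(M1−M0)/(6·2)=-133/176, b=Δ0−h0·(2M0+M1)/6=199/44
seg 1: a=5, c=M1/2=-399/88, d=(M2−M1)/(6·1)=359/88, b=Δ1−h1·(2M1+M2)/6=-50/11
seg 2: a=0, c=M2/2=339/44, d=(M3−M2)/(6·1)=-293/88, b=Δ2−h2·(2M2+M3)/6=-11/8
seg 3: a=3, c=M3/2=-201/88, d=(M4−M3)/(6·2)=67/176, b=Δ3−h3·(2M3+M4)/6=89/22
t_q=15/4 → seg 2, τ=3/4; S=0+-11/8·τ+339/44·τ²+-293/88·τ³=10689/5632

  seg 0: a=2 b=199/44 c=0 d=-133/176
  seg 1: a=5 b=-50/11 c=-399/88 d=359/88
  seg 2: a=0 b=-11/8 c=339/44 d=-293/88
  seg 3: a=3 b=89/22 c=-201/88 d=67/176
S(15/4) = 10689/5632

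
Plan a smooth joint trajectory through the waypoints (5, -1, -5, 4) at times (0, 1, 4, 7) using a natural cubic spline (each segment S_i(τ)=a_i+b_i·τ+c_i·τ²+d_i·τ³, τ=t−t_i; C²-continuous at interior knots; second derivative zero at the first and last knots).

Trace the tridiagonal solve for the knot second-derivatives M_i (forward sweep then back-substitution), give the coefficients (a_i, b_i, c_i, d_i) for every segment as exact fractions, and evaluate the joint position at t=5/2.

  seg 0: a=5 b=-565/87 c=0 d=43/87
  seg 1: a=-1 b=-436/87 c=43/29 d=-67/783
  seg 2: a=-5 b=137/87 c=62/87 d=-62/783
S(5/2) = -1269/232

Δ: Δ0=-6, Δ1=-4/3, Δ2=3
row 1: diag=8, rhs=28; c'=3/8, d'=7/2
row 2: denom=12−3·3/8=87/8; d'=(26−3·7/2)/(87/8)=124/87
back: M2=124/87
back: M1=7/2−3/8·124/87=86/29
M: M0=0, M1=86/29, M2=124/87, M3=0
seg 0: a=5, c=M0/2=0, d=(M1−M0)/(6·1)=43/87, b=Δ0−h0·(2M0+M1)/6=-565/87
seg 1: a=-1, c=M1/2=43/29, d=(M2−M1)/(6·3)=-67/783, b=Δ1−h1·(2M1+M2)/6=-436/87
seg 2: a=-5, c=M2/2=62/87, d=(M3−M2)/(6·3)=-62/783, b=Δ2−h2·(2M2+M3)/6=137/87
t_q=5/2 → seg 1, τ=3/2; S=-1+-436/87·τ+43/29·τ²+-67/783·τ³=-1269/232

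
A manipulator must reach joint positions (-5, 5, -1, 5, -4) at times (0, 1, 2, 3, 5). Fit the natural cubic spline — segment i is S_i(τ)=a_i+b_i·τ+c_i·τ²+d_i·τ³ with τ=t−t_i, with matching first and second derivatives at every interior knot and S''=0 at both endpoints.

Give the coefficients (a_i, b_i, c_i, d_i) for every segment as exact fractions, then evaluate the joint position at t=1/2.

  seg 0: a=-5 b=2621/172 c=0 d=-901/172
  seg 1: a=5 b=-41/86 c=-2703/172 d=1753/172
  seg 2: a=-1 b=-229/172 c=639/43 d=-1295/172
  seg 3: a=5 b=499/86 c=-1329/172 d=443/344
S(1/2) = 2703/1376

Δ: Δ0=10, Δ1=-6, Δ2=6, Δ3=-9/2
row 1: diag=4, rhs=-96; c'=1/4, d'=-24
row 2: denom=4−1·1/4=15/4; d'=(72−1·-24)/(15/4)=128/5
row 3: denom=6−1·4/15=86/15; d'=(-63−1·128/5)/(86/15)=-1329/86
back: M3=-1329/86
back: M2=128/5−4/15·-1329/86=1278/43
back: M1=-24−1/4·1278/43=-2703/86
M: M0=0, M1=-2703/86, M2=1278/43, M3=-1329/86, M4=0
seg 0: a=-5, c=M0/2=0, d=(M1−M0)/(6·1)=-901/172, b=Δ0−h0·(2M0+M1)/6=2621/172
seg 1: a=5, c=M1/2=-2703/172, d=(M2−M1)/(6·1)=1753/172, b=Δ1−h1·(2M1+M2)/6=-41/86
seg 2: a=-1, c=M2/2=639/43, d=(M3−M2)/(6·1)=-1295/172, b=Δ2−h2·(2M2+M3)/6=-229/172
seg 3: a=5, c=M3/2=-1329/172, d=(M4−M3)/(6·2)=443/344, b=Δ3−h3·(2M3+M4)/6=499/86
t_q=1/2 → seg 0, τ=1/2; S=-5+2621/172·τ+0·τ²+-901/172·τ³=2703/1376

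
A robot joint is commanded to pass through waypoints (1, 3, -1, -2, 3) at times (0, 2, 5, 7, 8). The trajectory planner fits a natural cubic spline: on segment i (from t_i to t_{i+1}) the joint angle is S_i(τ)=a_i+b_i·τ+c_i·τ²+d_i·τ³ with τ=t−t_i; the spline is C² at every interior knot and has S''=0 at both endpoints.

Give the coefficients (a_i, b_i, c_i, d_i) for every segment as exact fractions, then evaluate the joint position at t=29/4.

Δ: Δ0=1, Δ1=-4/3, Δ2=-1/2, Δ3=5
row 1: diag=10, rhs=-14; c'=3/10, d'=-7/5
row 2: denom=10−3·3/10=91/10; d'=(5−3·-7/5)/(91/10)=92/91
row 3: denom=6−2·20/91=506/91; d'=(33−2·92/91)/(506/91)=2819/506
back: M3=2819/506
back: M2=92/91−20/91·2819/506=-54/253
back: M1=-7/5−3/10·-54/253=-338/253
M: M0=0, M1=-338/253, M2=-54/253, M3=2819/506, M4=0
seg 0: a=1, c=M0/2=0, d=(M1−M0)/(6·2)=-169/1518, b=Δ0−h0·(2M0+M1)/6=1097/759
seg 1: a=3, c=M1/2=-169/253, d=(M2−M1)/(6·3)=142/2277, b=Δ1−h1·(2M1+M2)/6=83/759
seg 2: a=-1, c=M2/2=-27/253, d=(M3−M2)/(6·2)=2927/6072, b=Δ2−h2·(2M2+M3)/6=-1681/759
seg 3: a=-2, c=M3/2=2819/1012, d=(M4−M3)/(6·1)=-2819/3036, b=Δ3−h3·(2M3+M4)/6=4771/1518
t_q=29/4 → seg 3, τ=1/4; S=-2+4771/1518·τ+2819/1012·τ²+-2819/3036·τ³=-68309/64768

  seg 0: a=1 b=1097/759 c=0 d=-169/1518
  seg 1: a=3 b=83/759 c=-169/253 d=142/2277
  seg 2: a=-1 b=-1681/759 c=-27/253 d=2927/6072
  seg 3: a=-2 b=4771/1518 c=2819/1012 d=-2819/3036
S(29/4) = -68309/64768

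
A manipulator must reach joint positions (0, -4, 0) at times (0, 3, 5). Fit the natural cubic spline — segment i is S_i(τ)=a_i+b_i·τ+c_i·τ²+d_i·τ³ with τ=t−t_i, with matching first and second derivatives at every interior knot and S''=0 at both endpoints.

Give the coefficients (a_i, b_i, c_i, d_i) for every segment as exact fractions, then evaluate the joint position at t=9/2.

Δ: Δ0=-4/3, Δ1=2
row 1: diag=10, rhs=20; c'=1/5, d'=2
back: M1=2
M: M0=0, M1=2, M2=0
seg 0: a=0, c=M0/2=0, d=(M1−M0)/(6·3)=1/9, b=Δ0−h0·(2M0+M1)/6=-7/3
seg 1: a=-4, c=M1/2=1, d=(M2−M1)/(6·2)=-1/6, b=Δ1−h1·(2M1+M2)/6=2/3
t_q=9/2 → seg 1, τ=3/2; S=-4+2/3·τ+1·τ²+-1/6·τ³=-21/16

  seg 0: a=0 b=-7/3 c=0 d=1/9
  seg 1: a=-4 b=2/3 c=1 d=-1/6
S(9/2) = -21/16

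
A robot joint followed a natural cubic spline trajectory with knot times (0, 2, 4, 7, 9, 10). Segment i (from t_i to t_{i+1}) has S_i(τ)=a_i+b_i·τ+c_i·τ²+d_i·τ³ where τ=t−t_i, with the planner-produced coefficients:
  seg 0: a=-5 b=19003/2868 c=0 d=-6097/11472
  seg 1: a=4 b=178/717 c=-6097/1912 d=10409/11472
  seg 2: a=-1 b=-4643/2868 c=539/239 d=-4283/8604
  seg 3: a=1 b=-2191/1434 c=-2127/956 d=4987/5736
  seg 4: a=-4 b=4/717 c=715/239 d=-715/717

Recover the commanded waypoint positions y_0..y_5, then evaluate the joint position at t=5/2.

y_0=-5 y_1=4 y_2=-1 y_3=1 y_4=-4 y_5=-2
S(5/2) = 105247/30592

y_0 = S_0(0) = a_0 = -5
y_1 = S_1(0) = a_1 = 4
y_2 = S_2(0) = a_2 = -1
y_3 = S_3(0) = a_3 = 1
y_4 = S_4(0) = a_4 = -4
y_5 = S_4(1) = -2
t_q=5/2 is in segment 1 (τ=1/2); S_1(τ)=105247/30592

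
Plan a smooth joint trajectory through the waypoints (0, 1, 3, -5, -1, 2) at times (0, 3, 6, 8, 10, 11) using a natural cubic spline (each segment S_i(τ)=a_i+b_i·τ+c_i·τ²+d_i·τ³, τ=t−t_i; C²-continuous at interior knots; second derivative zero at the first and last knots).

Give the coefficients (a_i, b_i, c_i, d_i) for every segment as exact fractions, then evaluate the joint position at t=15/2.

Δ: Δ0=1/3, Δ1=2/3, Δ2=-4, Δ3=2, Δ4=3
row 1: diag=12, rhs=2; c'=1/4, d'=1/6
row 2: denom=10−3·1/4=37/4; d'=(-28−3·1/6)/(37/4)=-114/37
row 3: denom=8−2·8/37=280/37; d'=(36−2·-114/37)/(280/37)=39/7
row 4: denom=6−2·37/140=383/70; d'=(6−2·39/7)/(383/70)=-360/383
back: M4=-360/383
back: M3=39/7−37/140·-360/383=2229/383
back: M2=-114/37−8/37·2229/383=-1662/383
back: M1=1/6−1/4·-1662/383=1438/1149
M: M0=0, M1=1438/1149, M2=-1662/383, M3=2229/383, M4=-360/383, M5=0
seg 0: a=0, c=M0/2=0, d=(M1−M0)/(6·3)=719/10341, b=Δ0−h0·(2M0+M1)/6=-112/383
seg 1: a=1, c=M1/2=719/1149, d=(M2−M1)/(6·3)=-3212/10341, b=Δ1−h1·(2M1+M2)/6=607/383
seg 2: a=3, c=M2/2=-831/383, d=(M3−M2)/(6·2)=1297/1532, b=Δ2−h2·(2M2+M3)/6=-1167/383
seg 3: a=-5, c=M3/2=2229/766, d=(M4−M3)/(6·2)=-863/1532, b=Δ3−h3·(2M3+M4)/6=-600/383
seg 4: a=-1, c=M4/2=-180/383, d=(M5−M4)/(6·1)=60/383, b=Δ4−h4·(2M4+M5)/6=1269/383
t_q=15/2 → seg 2, τ=3/2; S=3+-1167/383·τ+-831/383·τ²+1297/1532·τ³=-44061/12256

  seg 0: a=0 b=-112/383 c=0 d=719/10341
  seg 1: a=1 b=607/383 c=719/1149 d=-3212/10341
  seg 2: a=3 b=-1167/383 c=-831/383 d=1297/1532
  seg 3: a=-5 b=-600/383 c=2229/766 d=-863/1532
  seg 4: a=-1 b=1269/383 c=-180/383 d=60/383
S(15/2) = -44061/12256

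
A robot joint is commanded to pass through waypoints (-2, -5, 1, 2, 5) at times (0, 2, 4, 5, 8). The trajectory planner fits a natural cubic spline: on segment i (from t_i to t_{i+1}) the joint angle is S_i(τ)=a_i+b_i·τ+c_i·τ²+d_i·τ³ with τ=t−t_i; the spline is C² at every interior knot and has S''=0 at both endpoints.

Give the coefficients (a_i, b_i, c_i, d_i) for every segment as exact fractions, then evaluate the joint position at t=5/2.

  seg 0: a=-2 b=-1003/344 c=0 d=487/1376
  seg 1: a=-5 b=229/172 c=1461/688 d=-887/1376
  seg 2: a=1 b=719/344 c=-75/43 d=225/344
  seg 3: a=2 b=97/172 c=75/344 d=-25/1032
S(5/2) = -42755/11008

Δ: Δ0=-3/2, Δ1=3, Δ2=1, Δ3=1
row 1: diag=8, rhs=27; c'=1/4, d'=27/8
row 2: denom=6−2·1/4=11/2; d'=(-12−2·27/8)/(11/2)=-75/22
row 3: denom=8−1·2/11=86/11; d'=(0−1·-75/22)/(86/11)=75/172
back: M3=75/172
back: M2=-75/22−2/11·75/172=-150/43
back: M1=27/8−1/4·-150/43=1461/344
M: M0=0, M1=1461/344, M2=-150/43, M3=75/172, M4=0
seg 0: a=-2, c=M0/2=0, d=(M1−M0)/(6·2)=487/1376, b=Δ0−h0·(2M0+M1)/6=-1003/344
seg 1: a=-5, c=M1/2=1461/688, d=(M2−M1)/(6·2)=-887/1376, b=Δ1−h1·(2M1+M2)/6=229/172
seg 2: a=1, c=M2/2=-75/43, d=(M3−M2)/(6·1)=225/344, b=Δ2−h2·(2M2+M3)/6=719/344
seg 3: a=2, c=M3/2=75/344, d=(M4−M3)/(6·3)=-25/1032, b=Δ3−h3·(2M3+M4)/6=97/172
t_q=5/2 → seg 1, τ=1/2; S=-5+229/172·τ+1461/688·τ²+-887/1376·τ³=-42755/11008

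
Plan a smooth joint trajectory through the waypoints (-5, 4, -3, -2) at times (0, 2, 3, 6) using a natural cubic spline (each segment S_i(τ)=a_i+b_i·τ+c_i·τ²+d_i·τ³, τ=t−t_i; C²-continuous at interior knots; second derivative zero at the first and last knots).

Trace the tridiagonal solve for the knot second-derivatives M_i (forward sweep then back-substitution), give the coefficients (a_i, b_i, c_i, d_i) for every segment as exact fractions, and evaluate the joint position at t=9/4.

  seg 0: a=-5 b=2461/282 c=0 d=-149/141
  seg 1: a=4 b=-1115/282 c=-298/47 d=929/282
  seg 2: a=-3 b=-952/141 c=333/94 d=-37/94
S(9/4) = 16043/6016

Δ: Δ0=9/2, Δ1=-7, Δ2=1/3
row 1: diag=6, rhs=-69; c'=1/6, d'=-23/2
row 2: denom=8−1·1/6=47/6; d'=(44−1·-23/2)/(47/6)=333/47
back: M2=333/47
back: M1=-23/2−1/6·333/47=-596/47
M: M0=0, M1=-596/47, M2=333/47, M3=0
seg 0: a=-5, c=M0/2=0, d=(M1−M0)/(6·2)=-149/141, b=Δ0−h0·(2M0+M1)/6=2461/282
seg 1: a=4, c=M1/2=-298/47, d=(M2−M1)/(6·1)=929/282, b=Δ1−h1·(2M1+M2)/6=-1115/282
seg 2: a=-3, c=M2/2=333/94, d=(M3−M2)/(6·3)=-37/94, b=Δ2−h2·(2M2+M3)/6=-952/141
t_q=9/4 → seg 1, τ=1/4; S=4+-1115/282·τ+-298/47·τ²+929/282·τ³=16043/6016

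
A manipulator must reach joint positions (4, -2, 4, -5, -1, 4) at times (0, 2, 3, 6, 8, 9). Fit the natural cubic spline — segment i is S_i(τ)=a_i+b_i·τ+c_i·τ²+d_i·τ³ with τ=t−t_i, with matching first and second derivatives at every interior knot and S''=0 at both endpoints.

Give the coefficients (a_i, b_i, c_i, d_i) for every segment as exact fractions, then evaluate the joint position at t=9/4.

Δ: Δ0=-3, Δ1=6, Δ2=-3, Δ3=2, Δ4=5
row 1: diag=6, rhs=54; c'=1/6, d'=9
row 2: denom=8−1·1/6=47/6; d'=(-54−1·9)/(47/6)=-378/47
row 3: denom=10−3·18/47=416/47; d'=(30−3·-378/47)/(416/47)=159/26
row 4: denom=6−2·47/208=577/104; d'=(18−2·159/26)/(577/104)=600/577
back: M4=600/577
back: M3=159/26−47/208·600/577=3393/577
back: M2=-378/47−18/47·3393/577=-5940/577
back: M1=9−1/6·-5940/577=6183/577
M: M0=0, M1=6183/577, M2=-5940/577, M3=3393/577, M4=600/577, M5=0
seg 0: a=4, c=M0/2=0, d=(M1−M0)/(6·2)=2061/2308, b=Δ0−h0·(2M0+M1)/6=-3792/577
seg 1: a=-2, c=M1/2=6183/1154, d=(M2−M1)/(6·1)=-4041/1154, b=Δ1−h1·(2M1+M2)/6=2391/577
seg 2: a=4, c=M2/2=-2970/577, d=(M3−M2)/(6·3)=1037/1154, b=Δ2−h2·(2M2+M3)/6=5025/1154
seg 3: a=-5, c=M3/2=3393/1154, d=(M4−M3)/(6·2)=-931/2308, b=Δ3−h3·(2M3+M4)/6=-1308/577
seg 4: a=-1, c=M4/2=300/577, d=(M5−M4)/(6·1)=-100/577, b=Δ4−h4·(2M4+M5)/6=2685/577
t_q=9/4 → seg 1, τ=1/4; S=-2+2391/577·τ+6183/1154·τ²+-4041/1154·τ³=-50509/73856

  seg 0: a=4 b=-3792/577 c=0 d=2061/2308
  seg 1: a=-2 b=2391/577 c=6183/1154 d=-4041/1154
  seg 2: a=4 b=5025/1154 c=-2970/577 d=1037/1154
  seg 3: a=-5 b=-1308/577 c=3393/1154 d=-931/2308
  seg 4: a=-1 b=2685/577 c=300/577 d=-100/577
S(9/4) = -50509/73856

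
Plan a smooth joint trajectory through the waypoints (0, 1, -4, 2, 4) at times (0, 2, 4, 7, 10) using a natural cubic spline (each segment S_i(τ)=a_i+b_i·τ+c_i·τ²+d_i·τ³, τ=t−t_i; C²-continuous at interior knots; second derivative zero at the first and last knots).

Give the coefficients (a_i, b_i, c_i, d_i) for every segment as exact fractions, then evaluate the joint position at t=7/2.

Δ: Δ0=1/2, Δ1=-5/2, Δ2=2, Δ3=2/3
row 1: diag=8, rhs=-18; c'=1/4, d'=-9/4
row 2: denom=10−2·1/4=19/2; d'=(27−2·-9/4)/(19/2)=63/19
row 3: denom=12−3·6/19=210/19; d'=(-8−3·63/19)/(210/19)=-341/210
back: M3=-341/210
back: M2=63/19−6/19·-341/210=134/35
back: M1=-9/4−1/4·134/35=-449/140
M: M0=0, M1=-449/140, M2=134/35, M3=-341/210, M4=0
seg 0: a=0, c=M0/2=0, d=(M1−M0)/(6·2)=-449/1680, b=Δ0−h0·(2M0+M1)/6=659/420
seg 1: a=1, c=M1/2=-449/280, d=(M2−M1)/(6·2)=197/336, b=Δ1−h1·(2M1+M2)/6=-172/105
seg 2: a=-4, c=M2/2=67/35, d=(M3−M2)/(6·3)=-229/756, b=Δ2−h2·(2M2+M3)/6=-61/60
seg 3: a=2, c=M3/2=-341/420, d=(M4−M3)/(6·3)=341/3780, b=Δ3−h3·(2M3+M4)/6=481/210
t_q=7/2 → seg 1, τ=3/2; S=1+-172/105·τ+-449/280·τ²+197/336·τ³=-13827/4480

  seg 0: a=0 b=659/420 c=0 d=-449/1680
  seg 1: a=1 b=-172/105 c=-449/280 d=197/336
  seg 2: a=-4 b=-61/60 c=67/35 d=-229/756
  seg 3: a=2 b=481/210 c=-341/420 d=341/3780
S(7/2) = -13827/4480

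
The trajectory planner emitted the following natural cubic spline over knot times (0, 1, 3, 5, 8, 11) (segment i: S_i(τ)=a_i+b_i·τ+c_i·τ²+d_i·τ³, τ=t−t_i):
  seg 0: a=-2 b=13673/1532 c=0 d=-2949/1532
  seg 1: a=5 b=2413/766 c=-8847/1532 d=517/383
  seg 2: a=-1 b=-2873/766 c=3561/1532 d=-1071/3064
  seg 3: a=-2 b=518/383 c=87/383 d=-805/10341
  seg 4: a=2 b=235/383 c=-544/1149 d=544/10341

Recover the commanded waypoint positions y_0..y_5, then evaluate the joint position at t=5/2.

y_0=-2 y_1=5 y_2=-1 y_3=-2 y_4=2 y_5=1
S(5/2) = 7891/6128

y_0 = S_0(0) = a_0 = -2
y_1 = S_1(0) = a_1 = 5
y_2 = S_2(0) = a_2 = -1
y_3 = S_3(0) = a_3 = -2
y_4 = S_4(0) = a_4 = 2
y_5 = S_4(3) = 1
t_q=5/2 is in segment 1 (τ=3/2); S_1(τ)=7891/6128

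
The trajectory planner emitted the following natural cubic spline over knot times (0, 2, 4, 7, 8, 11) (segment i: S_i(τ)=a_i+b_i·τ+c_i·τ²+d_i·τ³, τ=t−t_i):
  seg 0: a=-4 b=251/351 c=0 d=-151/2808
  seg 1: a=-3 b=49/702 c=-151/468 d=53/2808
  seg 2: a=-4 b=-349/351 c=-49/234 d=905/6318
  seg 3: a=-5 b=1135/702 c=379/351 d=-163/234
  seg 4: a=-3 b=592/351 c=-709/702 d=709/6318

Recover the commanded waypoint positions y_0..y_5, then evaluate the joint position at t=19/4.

y_0 = S_0(0) = a_0 = -4
y_1 = S_1(0) = a_1 = -3
y_2 = S_2(0) = a_2 = -4
y_3 = S_3(0) = a_3 = -5
y_4 = S_4(0) = a_4 = -3
y_5 = S_4(3) = -4
t_q=19/4 is in segment 2 (τ=3/4); S_2(τ)=-23977/4992

y_0=-4 y_1=-3 y_2=-4 y_3=-5 y_4=-3 y_5=-4
S(19/4) = -23977/4992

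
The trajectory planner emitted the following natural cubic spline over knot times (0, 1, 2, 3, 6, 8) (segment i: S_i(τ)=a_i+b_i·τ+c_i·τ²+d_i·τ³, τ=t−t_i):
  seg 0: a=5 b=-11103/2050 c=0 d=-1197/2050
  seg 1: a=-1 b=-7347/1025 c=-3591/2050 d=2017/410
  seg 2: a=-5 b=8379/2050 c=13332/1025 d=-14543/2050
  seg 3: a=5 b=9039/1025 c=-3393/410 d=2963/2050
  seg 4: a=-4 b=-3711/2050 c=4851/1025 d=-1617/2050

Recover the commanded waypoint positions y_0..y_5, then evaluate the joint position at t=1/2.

y_0 = S_0(0) = a_0 = 5
y_1 = S_1(0) = a_1 = -1
y_2 = S_2(0) = a_2 = -5
y_3 = S_3(0) = a_3 = 5
y_4 = S_4(0) = a_4 = -4
y_5 = S_4(2) = 5
t_q=1/2 is in segment 0 (τ=1/2); S_0(τ)=36391/16400

y_0=5 y_1=-1 y_2=-5 y_3=5 y_4=-4 y_5=5
S(1/2) = 36391/16400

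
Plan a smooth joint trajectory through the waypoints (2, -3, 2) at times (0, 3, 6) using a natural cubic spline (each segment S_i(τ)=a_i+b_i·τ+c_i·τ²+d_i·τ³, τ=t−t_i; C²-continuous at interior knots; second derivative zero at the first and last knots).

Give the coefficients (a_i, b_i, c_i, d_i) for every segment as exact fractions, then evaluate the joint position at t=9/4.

Δ: Δ0=-5/3, Δ1=5/3
row 1: diag=12, rhs=20; c'=1/4, d'=5/3
back: M1=5/3
M: M0=0, M1=5/3, M2=0
seg 0: a=2, c=M0/2=0, d=(M1−M0)/(6·3)=5/54, b=Δ0−h0·(2M0+M1)/6=-5/2
seg 1: a=-3, c=M1/2=5/6, d=(M2−M1)/(6·3)=-5/54, b=Δ1−h1·(2M1+M2)/6=0
t_q=9/4 → seg 0, τ=9/4; S=2+-5/2·τ+0·τ²+5/54·τ³=-329/128

  seg 0: a=2 b=-5/2 c=0 d=5/54
  seg 1: a=-3 b=0 c=5/6 d=-5/54
S(9/4) = -329/128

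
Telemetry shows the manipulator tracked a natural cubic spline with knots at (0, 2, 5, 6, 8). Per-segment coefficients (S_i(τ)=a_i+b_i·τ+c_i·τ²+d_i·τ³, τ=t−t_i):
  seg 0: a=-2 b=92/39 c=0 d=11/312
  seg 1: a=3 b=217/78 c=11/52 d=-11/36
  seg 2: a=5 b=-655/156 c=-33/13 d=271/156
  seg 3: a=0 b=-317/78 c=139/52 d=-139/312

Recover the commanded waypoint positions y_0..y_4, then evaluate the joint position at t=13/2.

y_0 = S_0(0) = a_0 = -2
y_1 = S_1(0) = a_1 = 3
y_2 = S_2(0) = a_2 = 5
y_3 = S_3(0) = a_3 = 0
y_4 = S_3(2) = -1
t_q=13/2 is in segment 3 (τ=1/2); S_3(τ)=-1181/832

y_0=-2 y_1=3 y_2=5 y_3=0 y_4=-1
S(13/2) = -1181/832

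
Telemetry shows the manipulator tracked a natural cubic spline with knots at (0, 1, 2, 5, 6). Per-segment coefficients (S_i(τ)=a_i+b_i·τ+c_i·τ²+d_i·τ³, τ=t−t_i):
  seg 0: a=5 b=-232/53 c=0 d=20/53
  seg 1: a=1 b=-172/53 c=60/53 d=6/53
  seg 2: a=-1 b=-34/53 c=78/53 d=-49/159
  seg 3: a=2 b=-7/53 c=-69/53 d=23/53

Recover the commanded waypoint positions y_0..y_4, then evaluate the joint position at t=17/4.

y_0=5 y_1=1 y_2=-1 y_3=2 y_4=1
S(17/4) = 5077/3392

y_0 = S_0(0) = a_0 = 5
y_1 = S_1(0) = a_1 = 1
y_2 = S_2(0) = a_2 = -1
y_3 = S_3(0) = a_3 = 2
y_4 = S_3(1) = 1
t_q=17/4 is in segment 2 (τ=9/4); S_2(τ)=5077/3392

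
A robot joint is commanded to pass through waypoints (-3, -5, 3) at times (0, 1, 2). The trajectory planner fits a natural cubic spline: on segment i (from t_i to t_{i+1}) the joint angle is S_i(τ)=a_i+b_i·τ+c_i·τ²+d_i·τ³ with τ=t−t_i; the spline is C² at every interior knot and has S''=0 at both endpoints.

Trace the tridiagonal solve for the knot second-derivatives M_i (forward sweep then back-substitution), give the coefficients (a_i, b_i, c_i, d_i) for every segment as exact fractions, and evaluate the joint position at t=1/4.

Δ: Δ0=-2, Δ1=8
row 1: diag=4, rhs=60; c'=1/4, d'=15
back: M1=15
M: M0=0, M1=15, M2=0
seg 0: a=-3, c=M0/2=0, d=(M1−M0)/(6·1)=5/2, b=Δ0−h0·(2M0+M1)/6=-9/2
seg 1: a=-5, c=M1/2=15/2, d=(M2−M1)/(6·1)=-5/2, b=Δ1−h1·(2M1+M2)/6=3
t_q=1/4 → seg 0, τ=1/4; S=-3+-9/2·τ+0·τ²+5/2·τ³=-523/128

  seg 0: a=-3 b=-9/2 c=0 d=5/2
  seg 1: a=-5 b=3 c=15/2 d=-5/2
S(1/4) = -523/128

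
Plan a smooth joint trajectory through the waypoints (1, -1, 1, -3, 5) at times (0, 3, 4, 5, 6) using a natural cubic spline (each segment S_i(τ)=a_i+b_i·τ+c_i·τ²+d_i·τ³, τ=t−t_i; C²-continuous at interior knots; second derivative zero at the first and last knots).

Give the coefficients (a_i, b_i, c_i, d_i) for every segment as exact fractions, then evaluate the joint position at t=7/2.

  seg 0: a=1 b=-229/87 c=0 d=19/87
  seg 1: a=-1 b=284/87 c=57/29 d=-281/87
  seg 2: a=1 b=-217/87 c=-224/29 d=541/87
  seg 3: a=-3 b=62/87 c=317/29 d=-317/87
S(7/2) = 167/232

Δ: Δ0=-2/3, Δ1=2, Δ2=-4, Δ3=8
row 1: diag=8, rhs=16; c'=1/8, d'=2
row 2: denom=4−1·1/8=31/8; d'=(-36−1·2)/(31/8)=-304/31
row 3: denom=4−1·8/31=116/31; d'=(72−1·-304/31)/(116/31)=634/29
back: M3=634/29
back: M2=-304/31−8/31·634/29=-448/29
back: M1=2−1/8·-448/29=114/29
M: M0=0, M1=114/29, M2=-448/29, M3=634/29, M4=0
seg 0: a=1, c=M0/2=0, d=(M1−M0)/(6·3)=19/87, b=Δ0−h0·(2M0+M1)/6=-229/87
seg 1: a=-1, c=M1/2=57/29, d=(M2−M1)/(6·1)=-281/87, b=Δ1−h1·(2M1+M2)/6=284/87
seg 2: a=1, c=M2/2=-224/29, d=(M3−M2)/(6·1)=541/87, b=Δ2−h2·(2M2+M3)/6=-217/87
seg 3: a=-3, c=M3/2=317/29, d=(M4−M3)/(6·1)=-317/87, b=Δ3−h3·(2M3+M4)/6=62/87
t_q=7/2 → seg 1, τ=1/2; S=-1+284/87·τ+57/29·τ²+-281/87·τ³=167/232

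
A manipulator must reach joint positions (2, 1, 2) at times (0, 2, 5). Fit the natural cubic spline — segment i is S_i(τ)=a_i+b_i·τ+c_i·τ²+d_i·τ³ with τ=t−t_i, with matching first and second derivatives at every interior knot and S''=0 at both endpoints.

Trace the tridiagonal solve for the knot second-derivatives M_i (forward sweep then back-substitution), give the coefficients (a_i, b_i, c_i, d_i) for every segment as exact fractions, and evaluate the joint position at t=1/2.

  seg 0: a=2 b=-2/3 c=0 d=1/24
  seg 1: a=1 b=-1/6 c=1/4 d=-1/36
S(1/2) = 107/64

Δ: Δ0=-1/2, Δ1=1/3
row 1: diag=10, rhs=5; c'=3/10, d'=1/2
back: M1=1/2
M: M0=0, M1=1/2, M2=0
seg 0: a=2, c=M0/2=0, d=(M1−M0)/(6·2)=1/24, b=Δ0−h0·(2M0+M1)/6=-2/3
seg 1: a=1, c=M1/2=1/4, d=(M2−M1)/(6·3)=-1/36, b=Δ1−h1·(2M1+M2)/6=-1/6
t_q=1/2 → seg 0, τ=1/2; S=2+-2/3·τ+0·τ²+1/24·τ³=107/64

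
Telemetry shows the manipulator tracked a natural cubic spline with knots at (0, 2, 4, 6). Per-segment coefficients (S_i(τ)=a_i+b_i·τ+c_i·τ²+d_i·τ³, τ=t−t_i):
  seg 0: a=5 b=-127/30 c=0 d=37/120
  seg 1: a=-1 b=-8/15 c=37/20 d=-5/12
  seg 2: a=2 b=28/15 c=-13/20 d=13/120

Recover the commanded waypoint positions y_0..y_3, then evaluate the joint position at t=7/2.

y_0=5 y_1=-1 y_2=2 y_3=4
S(7/2) = 153/160

y_0 = S_0(0) = a_0 = 5
y_1 = S_1(0) = a_1 = -1
y_2 = S_2(0) = a_2 = 2
y_3 = S_2(2) = 4
t_q=7/2 is in segment 1 (τ=3/2); S_1(τ)=153/160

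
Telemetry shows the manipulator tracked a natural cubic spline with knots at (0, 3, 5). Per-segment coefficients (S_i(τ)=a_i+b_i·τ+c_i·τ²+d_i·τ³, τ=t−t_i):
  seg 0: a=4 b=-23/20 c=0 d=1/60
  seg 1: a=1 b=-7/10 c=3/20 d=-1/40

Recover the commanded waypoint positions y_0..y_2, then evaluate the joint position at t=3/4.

y_0=4 y_1=1 y_2=0
S(3/4) = 805/256

y_0 = S_0(0) = a_0 = 4
y_1 = S_1(0) = a_1 = 1
y_2 = S_1(2) = 0
t_q=3/4 is in segment 0 (τ=3/4); S_0(τ)=805/256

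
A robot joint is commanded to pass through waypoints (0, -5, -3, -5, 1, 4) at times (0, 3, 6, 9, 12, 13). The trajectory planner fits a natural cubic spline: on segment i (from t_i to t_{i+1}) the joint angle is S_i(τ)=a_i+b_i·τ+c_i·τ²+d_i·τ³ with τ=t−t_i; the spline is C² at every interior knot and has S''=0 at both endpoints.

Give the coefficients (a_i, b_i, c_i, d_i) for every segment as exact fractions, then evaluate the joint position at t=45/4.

  seg 0: a=0 b=-2942/1209 c=0 d=103/1209
  seg 1: a=-5 b=-161/1209 c=309/403 d=-1814/10881
  seg 2: a=-3 b=-41/1209 c=-887/1209 d=632/3627
  seg 3: a=-5 b=25/93 c=1009/1209 d=-934/10881
  seg 4: a=1 b=3577/1209 c=25/403 d=-25/1209
S(45/4) = -14803/12896

Δ: Δ0=-5/3, Δ1=2/3, Δ2=-2/3, Δ3=2, Δ4=3
row 1: diag=12, rhs=14; c'=1/4, d'=7/6
row 2: denom=12−3·1/4=45/4; d'=(-8−3·7/6)/(45/4)=-46/45
row 3: denom=12−3·4/15=56/5; d'=(16−3·-46/45)/(56/5)=143/84
row 4: denom=8−3·15/56=403/56; d'=(6−3·143/84)/(403/56)=50/403
back: M4=50/403
back: M3=143/84−15/56·50/403=2018/1209
back: M2=-46/45−4/15·2018/1209=-1774/1209
back: M1=7/6−1/4·-1774/1209=618/403
M: M0=0, M1=618/403, M2=-1774/1209, M3=2018/1209, M4=50/403, M5=0
seg 0: a=0, c=M0/2=0, d=(M1−M0)/(6·3)=103/1209, b=Δ0−h0·(2M0+M1)/6=-2942/1209
seg 1: a=-5, c=M1/2=309/403, d=(M2−M1)/(6·3)=-1814/10881, b=Δ1−h1·(2M1+M2)/6=-161/1209
seg 2: a=-3, c=M2/2=-887/1209, d=(M3−M2)/(6·3)=632/3627, b=Δ2−h2·(2M2+M3)/6=-41/1209
seg 3: a=-5, c=M3/2=1009/1209, d=(M4−M3)/(6·3)=-934/10881, b=Δ3−h3·(2M3+M4)/6=25/93
seg 4: a=1, c=M4/2=25/403, d=(M5−M4)/(6·1)=-25/1209, b=Δ4−h4·(2M4+M5)/6=3577/1209
t_q=45/4 → seg 3, τ=9/4; S=-5+25/93·τ+1009/1209·τ²+-934/10881·τ³=-14803/12896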